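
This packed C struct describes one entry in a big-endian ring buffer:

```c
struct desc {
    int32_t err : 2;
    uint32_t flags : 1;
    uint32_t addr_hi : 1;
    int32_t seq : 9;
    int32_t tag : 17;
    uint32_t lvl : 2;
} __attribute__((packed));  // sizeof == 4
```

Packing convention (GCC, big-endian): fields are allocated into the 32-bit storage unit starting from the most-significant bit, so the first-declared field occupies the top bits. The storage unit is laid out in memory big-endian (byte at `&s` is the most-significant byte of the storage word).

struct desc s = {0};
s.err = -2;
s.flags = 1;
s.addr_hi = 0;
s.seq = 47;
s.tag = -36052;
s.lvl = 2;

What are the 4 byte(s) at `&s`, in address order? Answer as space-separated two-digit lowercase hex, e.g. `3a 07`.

a1 7d cc b2

err:2 = -2 → 0x2 << 30 → word 0x80000000
flags:1 = 1 → 0x1 << 29 → word 0xa0000000
addr_hi:1 = 0 → 0x0 << 28 → word 0xa0000000
seq:9 = 47 → 0x2f << 19 → word 0xa1780000
tag:17 = -36052 → 0x1732c << 2 → word 0xa17dccb0
lvl:2 = 2 → 0x2 << 0 → word 0xa17dccb2
word = 0xa17dccb2 → big-endian bytes:
  [0]=0xa1  [1]=0x7d  [2]=0xcc  [3]=0xb2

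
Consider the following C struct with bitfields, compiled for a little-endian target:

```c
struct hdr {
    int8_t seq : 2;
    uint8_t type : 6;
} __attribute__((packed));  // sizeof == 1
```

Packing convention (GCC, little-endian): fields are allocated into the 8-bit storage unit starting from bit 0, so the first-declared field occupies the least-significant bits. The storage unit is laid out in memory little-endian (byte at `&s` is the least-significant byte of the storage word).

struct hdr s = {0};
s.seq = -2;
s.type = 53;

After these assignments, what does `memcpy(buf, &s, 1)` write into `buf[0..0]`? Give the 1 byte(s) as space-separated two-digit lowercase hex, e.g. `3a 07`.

d6

[0+:2] seq=-2 & 0x3 = 0x2; word=0x02
[2+:6] type=53 & 0x3f = 0x35; word=0xd6
word = 0xd6 → little-endian bytes:
  [0]=0xd6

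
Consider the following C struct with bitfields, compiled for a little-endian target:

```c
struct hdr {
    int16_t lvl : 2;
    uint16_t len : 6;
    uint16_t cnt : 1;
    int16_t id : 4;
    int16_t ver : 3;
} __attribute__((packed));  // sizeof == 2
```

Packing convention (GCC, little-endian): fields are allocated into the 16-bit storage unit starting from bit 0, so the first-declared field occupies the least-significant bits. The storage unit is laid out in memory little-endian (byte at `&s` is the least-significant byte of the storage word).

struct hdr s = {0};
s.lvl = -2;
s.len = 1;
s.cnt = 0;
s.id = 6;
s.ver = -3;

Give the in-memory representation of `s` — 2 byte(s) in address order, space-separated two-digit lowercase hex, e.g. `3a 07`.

06 ac

[0+:2] lvl=-2 & 0x3 = 0x2; word=0x0002
[2+:6] len=1 & 0x3f = 0x1; word=0x0006
[8+:1] cnt=0 & 0x1 = 0x0; word=0x0006
[9+:4] id=6 & 0xf = 0x6; word=0x0c06
[13+:3] ver=-3 & 0x7 = 0x5; word=0xac06
word = 0xac06 → little-endian bytes:
  [0]=0x06  [1]=0xac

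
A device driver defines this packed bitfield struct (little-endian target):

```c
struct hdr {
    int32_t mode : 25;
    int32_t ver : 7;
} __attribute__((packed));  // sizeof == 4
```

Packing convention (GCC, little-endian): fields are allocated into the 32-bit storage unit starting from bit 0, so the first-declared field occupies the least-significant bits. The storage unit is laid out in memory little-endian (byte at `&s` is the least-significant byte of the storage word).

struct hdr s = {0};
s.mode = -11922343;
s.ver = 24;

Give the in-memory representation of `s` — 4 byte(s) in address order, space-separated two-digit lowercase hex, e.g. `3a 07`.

59 14 4a 31

[0+:25] mode=-11922343 & 0x1ffffff = 0x14a1459; word=0x014a1459
[25+:7] ver=24 & 0x7f = 0x18; word=0x314a1459
word = 0x314a1459 → little-endian bytes:
  [0]=0x59  [1]=0x14  [2]=0x4a  [3]=0x31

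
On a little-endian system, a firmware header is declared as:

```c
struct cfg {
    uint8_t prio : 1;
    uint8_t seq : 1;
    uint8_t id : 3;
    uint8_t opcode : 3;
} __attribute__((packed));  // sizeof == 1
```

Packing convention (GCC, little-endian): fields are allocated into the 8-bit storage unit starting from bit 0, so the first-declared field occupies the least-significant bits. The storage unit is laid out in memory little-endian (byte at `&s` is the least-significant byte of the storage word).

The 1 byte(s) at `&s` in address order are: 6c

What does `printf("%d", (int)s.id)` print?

[0]=0x6c (little-endian) → word 0x6c
prio:1 @ bit 0 → (0x6c>>0)&0x1 = 0x0
seq:1 @ bit 1 → (0x6c>>1)&0x1 = 0x0
id:3 @ bit 2 → (0x6c>>2)&0x7 = 0x3  ←
opcode:3 @ bit 5 → (0x6c>>5)&0x7 = 0x3

3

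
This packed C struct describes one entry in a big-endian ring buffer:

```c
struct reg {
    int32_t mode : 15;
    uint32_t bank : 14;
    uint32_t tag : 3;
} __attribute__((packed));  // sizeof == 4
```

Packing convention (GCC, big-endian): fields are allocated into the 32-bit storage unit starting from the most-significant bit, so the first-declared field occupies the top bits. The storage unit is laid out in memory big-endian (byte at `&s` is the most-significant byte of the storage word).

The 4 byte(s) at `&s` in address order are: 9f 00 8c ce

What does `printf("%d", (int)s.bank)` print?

[0]=0x9f [1]=0x00 [2]=0x8c [3]=0xce (big-endian) → word 0x9f008cce
mode:15 @ bit 17 → (0x9f008cce>>17)&0x7fff = 0x4f80
bank:14 @ bit 3 → (0x9f008cce>>3)&0x3fff = 0x1199  ←
tag:3 @ bit 0 → (0x9f008cce>>0)&0x7 = 0x6

4505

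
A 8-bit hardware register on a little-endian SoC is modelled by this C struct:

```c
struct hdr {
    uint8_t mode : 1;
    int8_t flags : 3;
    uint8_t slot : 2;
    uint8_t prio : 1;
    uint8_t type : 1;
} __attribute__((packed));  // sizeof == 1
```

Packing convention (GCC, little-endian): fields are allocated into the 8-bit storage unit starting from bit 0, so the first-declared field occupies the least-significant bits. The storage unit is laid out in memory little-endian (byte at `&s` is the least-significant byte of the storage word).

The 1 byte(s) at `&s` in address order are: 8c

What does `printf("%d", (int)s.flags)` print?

-2

[0]=0x8c (little-endian) → word 0x8c
mode [0+:1] = (word>>0) & 0x1 = 0
flags [1+:3] = (word>>1) & 0x7 = 6  ←
slot [4+:2] = (word>>4) & 0x3 = 0
prio [6+:1] = (word>>6) & 0x1 = 0
type [7+:1] = (word>>7) & 0x1 = 1
flags signed 3b, MSB=1: 6 - 8 = -2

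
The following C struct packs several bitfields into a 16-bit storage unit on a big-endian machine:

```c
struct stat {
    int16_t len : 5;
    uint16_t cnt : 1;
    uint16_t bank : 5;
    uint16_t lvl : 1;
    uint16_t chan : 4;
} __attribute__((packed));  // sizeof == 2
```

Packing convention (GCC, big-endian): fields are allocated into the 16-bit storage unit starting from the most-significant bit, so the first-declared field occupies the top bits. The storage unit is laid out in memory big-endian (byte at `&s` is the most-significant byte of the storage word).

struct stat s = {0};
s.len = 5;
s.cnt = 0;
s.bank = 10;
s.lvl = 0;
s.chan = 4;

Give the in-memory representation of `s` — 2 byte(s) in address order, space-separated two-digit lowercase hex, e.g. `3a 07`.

len:5 = 5 → 0x5 << 11 → word 0x2800
cnt:1 = 0 → 0x0 << 10 → word 0x2800
bank:5 = 10 → 0xa << 5 → word 0x2940
lvl:1 = 0 → 0x0 << 4 → word 0x2940
chan:4 = 4 → 0x4 << 0 → word 0x2944
word = 0x2944 → big-endian bytes:
  [0]=0x29  [1]=0x44

29 44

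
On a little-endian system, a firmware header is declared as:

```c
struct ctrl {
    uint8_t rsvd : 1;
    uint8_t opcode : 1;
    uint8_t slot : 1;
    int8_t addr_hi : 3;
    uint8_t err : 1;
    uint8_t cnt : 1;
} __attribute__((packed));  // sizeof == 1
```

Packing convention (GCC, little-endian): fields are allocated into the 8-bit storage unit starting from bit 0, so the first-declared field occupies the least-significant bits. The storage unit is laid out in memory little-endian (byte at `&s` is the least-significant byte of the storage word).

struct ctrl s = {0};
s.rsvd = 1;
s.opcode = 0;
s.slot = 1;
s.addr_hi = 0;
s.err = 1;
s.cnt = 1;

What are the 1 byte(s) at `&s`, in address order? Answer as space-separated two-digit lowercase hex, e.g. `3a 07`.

c5

[0+:1] rsvd=1 & 0x1 = 0x1; word=0x01
[1+:1] opcode=0 & 0x1 = 0x0; word=0x01
[2+:1] slot=1 & 0x1 = 0x1; word=0x05
[3+:3] addr_hi=0 & 0x7 = 0x0; word=0x05
[6+:1] err=1 & 0x1 = 0x1; word=0x45
[7+:1] cnt=1 & 0x1 = 0x1; word=0xc5
word = 0xc5 → little-endian bytes:
  [0]=0xc5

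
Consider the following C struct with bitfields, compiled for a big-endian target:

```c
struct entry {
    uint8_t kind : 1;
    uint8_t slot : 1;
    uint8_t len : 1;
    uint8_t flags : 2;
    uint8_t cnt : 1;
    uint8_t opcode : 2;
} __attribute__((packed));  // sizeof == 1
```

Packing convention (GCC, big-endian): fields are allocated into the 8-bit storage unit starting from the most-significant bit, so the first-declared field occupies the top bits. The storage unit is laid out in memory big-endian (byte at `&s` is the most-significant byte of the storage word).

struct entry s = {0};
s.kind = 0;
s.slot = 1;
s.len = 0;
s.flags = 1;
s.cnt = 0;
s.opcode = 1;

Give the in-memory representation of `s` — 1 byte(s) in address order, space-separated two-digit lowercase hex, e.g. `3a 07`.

[7+:1] kind=0 & 0x1 = 0x0; word=0x00
[6+:1] slot=1 & 0x1 = 0x1; word=0x40
[5+:1] len=0 & 0x1 = 0x0; word=0x40
[3+:2] flags=1 & 0x3 = 0x1; word=0x48
[2+:1] cnt=0 & 0x1 = 0x0; word=0x48
[0+:2] opcode=1 & 0x3 = 0x1; word=0x49
word = 0x49 → big-endian bytes:
  [0]=0x49

49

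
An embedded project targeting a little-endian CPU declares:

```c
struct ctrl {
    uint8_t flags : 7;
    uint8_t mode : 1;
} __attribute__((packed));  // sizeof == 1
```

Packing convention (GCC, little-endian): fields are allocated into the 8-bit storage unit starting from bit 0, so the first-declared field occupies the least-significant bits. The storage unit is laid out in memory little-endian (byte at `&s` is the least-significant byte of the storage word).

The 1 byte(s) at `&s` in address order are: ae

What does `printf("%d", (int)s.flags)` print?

[0]=0xae (little-endian) → word 0xae
flags:7 @ bit 0 → (0xae>>0)&0x7f = 0x2e  ←
mode:1 @ bit 7 → (0xae>>7)&0x1 = 0x1

46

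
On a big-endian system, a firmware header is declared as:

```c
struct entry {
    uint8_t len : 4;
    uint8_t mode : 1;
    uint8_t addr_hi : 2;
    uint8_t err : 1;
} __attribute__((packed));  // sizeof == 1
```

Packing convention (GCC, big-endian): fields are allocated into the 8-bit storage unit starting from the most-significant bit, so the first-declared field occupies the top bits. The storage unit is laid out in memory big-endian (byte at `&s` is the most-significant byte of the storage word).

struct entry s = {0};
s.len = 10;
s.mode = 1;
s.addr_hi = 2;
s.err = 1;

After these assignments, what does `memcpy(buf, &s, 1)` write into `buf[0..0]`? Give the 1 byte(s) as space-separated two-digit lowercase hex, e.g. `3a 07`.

[4+:4] len=10 & 0xf = 0xa; word=0xa0
[3+:1] mode=1 & 0x1 = 0x1; word=0xa8
[1+:2] addr_hi=2 & 0x3 = 0x2; word=0xac
[0+:1] err=1 & 0x1 = 0x1; word=0xad
word = 0xad → big-endian bytes:
  [0]=0xad

ad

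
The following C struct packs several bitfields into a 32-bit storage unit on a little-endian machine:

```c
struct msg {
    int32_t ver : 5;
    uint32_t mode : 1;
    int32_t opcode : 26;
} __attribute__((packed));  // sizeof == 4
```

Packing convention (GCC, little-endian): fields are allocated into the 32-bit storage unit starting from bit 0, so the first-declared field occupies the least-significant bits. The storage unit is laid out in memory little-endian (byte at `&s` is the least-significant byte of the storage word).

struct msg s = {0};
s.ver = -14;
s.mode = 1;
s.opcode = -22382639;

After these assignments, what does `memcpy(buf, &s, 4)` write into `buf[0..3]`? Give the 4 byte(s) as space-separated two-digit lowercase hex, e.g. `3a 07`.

72 f4 9d aa

ver:5 = -14 → 0x12 << 0 → word 0x00000012
mode:1 = 1 → 0x1 << 5 → word 0x00000032
opcode:26 = -22382639 → 0x2aa77d1 << 6 → word 0xaa9df472
word = 0xaa9df472 → little-endian bytes:
  [0]=0x72  [1]=0xf4  [2]=0x9d  [3]=0xaa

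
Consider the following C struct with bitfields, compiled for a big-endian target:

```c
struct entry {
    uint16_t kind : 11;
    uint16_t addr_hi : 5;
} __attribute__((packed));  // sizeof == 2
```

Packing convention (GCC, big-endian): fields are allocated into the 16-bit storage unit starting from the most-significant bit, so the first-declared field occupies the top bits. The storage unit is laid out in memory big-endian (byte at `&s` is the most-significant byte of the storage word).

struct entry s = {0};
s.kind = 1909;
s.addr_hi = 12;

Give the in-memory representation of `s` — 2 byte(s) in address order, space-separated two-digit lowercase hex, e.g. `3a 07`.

kind:11 = 1909 → 0x775 << 5 → word 0xeea0
addr_hi:5 = 12 → 0xc << 0 → word 0xeeac
word = 0xeeac → big-endian bytes:
  [0]=0xee  [1]=0xac

ee ac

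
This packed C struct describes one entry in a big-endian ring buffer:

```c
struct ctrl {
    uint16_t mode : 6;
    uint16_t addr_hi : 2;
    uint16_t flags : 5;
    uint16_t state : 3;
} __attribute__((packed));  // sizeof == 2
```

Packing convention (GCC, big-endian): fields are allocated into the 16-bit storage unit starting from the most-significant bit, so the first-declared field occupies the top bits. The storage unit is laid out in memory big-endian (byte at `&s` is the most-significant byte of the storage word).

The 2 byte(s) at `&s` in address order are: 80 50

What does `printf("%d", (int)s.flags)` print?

10

[0]=0x80 [1]=0x50 (big-endian) → word 0x8050
mode:6 @ bit 10 → (0x8050>>10)&0x3f = 0x20
addr_hi:2 @ bit 8 → (0x8050>>8)&0x3 = 0x0
flags:5 @ bit 3 → (0x8050>>3)&0x1f = 0xa  ←
state:3 @ bit 0 → (0x8050>>0)&0x7 = 0x0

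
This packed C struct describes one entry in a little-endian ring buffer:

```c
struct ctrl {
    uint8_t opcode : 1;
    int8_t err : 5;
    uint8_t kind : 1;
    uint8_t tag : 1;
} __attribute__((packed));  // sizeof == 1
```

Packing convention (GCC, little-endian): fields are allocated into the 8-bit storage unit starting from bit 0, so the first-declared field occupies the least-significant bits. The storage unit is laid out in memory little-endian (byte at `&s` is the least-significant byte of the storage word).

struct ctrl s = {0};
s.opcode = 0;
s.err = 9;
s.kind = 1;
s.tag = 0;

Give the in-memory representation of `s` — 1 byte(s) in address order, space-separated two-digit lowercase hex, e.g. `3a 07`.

52

opcode:1 = 0 → 0x0 << 0 → word 0x00
err:5 = 9 → 0x9 << 1 → word 0x12
kind:1 = 1 → 0x1 << 6 → word 0x52
tag:1 = 0 → 0x0 << 7 → word 0x52
word = 0x52 → little-endian bytes:
  [0]=0x52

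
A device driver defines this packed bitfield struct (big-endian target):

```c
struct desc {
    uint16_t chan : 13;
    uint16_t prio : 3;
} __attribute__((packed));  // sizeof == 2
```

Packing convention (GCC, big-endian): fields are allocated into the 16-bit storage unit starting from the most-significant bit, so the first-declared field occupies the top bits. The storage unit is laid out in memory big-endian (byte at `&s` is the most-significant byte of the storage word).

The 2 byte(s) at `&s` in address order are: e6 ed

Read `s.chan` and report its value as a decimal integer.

[0]=0xe6 [1]=0xed (big-endian) → word 0xe6ed
chan [3+:13] = (word>>3) & 0x1fff = 7389  ←
prio [0+:3] = (word>>0) & 0x7 = 5

7389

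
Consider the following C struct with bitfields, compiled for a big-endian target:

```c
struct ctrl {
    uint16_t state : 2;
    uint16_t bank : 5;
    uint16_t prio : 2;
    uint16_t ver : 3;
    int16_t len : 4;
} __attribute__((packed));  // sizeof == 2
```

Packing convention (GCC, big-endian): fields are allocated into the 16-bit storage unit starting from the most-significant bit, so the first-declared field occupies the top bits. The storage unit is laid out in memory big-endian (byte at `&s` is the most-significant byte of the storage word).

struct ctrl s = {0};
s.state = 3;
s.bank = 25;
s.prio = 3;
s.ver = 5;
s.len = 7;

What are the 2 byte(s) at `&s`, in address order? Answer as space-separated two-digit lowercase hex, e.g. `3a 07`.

f3 d7

state (2b) val=3 bits=0x3 at bit 14: 0xc000
bank (5b) val=25 bits=0x19 at bit 9: 0xf200
prio (2b) val=3 bits=0x3 at bit 7: 0xf380
ver (3b) val=5 bits=0x5 at bit 4: 0xf3d0
len (4b) val=7 bits=0x7 at bit 0: 0xf3d7
word = 0xf3d7 → big-endian bytes:
  [0]=0xf3  [1]=0xd7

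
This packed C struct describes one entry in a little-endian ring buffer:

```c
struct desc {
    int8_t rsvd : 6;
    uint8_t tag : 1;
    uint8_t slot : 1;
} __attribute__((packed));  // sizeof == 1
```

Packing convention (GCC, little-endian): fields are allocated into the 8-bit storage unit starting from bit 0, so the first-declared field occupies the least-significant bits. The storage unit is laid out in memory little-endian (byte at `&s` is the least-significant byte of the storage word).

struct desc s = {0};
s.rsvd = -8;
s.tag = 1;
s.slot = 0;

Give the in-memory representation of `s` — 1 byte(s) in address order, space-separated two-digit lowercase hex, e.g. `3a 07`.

78

[0+:6] rsvd=-8 & 0x3f = 0x38; word=0x38
[6+:1] tag=1 & 0x1 = 0x1; word=0x78
[7+:1] slot=0 & 0x1 = 0x0; word=0x78
word = 0x78 → little-endian bytes:
  [0]=0x78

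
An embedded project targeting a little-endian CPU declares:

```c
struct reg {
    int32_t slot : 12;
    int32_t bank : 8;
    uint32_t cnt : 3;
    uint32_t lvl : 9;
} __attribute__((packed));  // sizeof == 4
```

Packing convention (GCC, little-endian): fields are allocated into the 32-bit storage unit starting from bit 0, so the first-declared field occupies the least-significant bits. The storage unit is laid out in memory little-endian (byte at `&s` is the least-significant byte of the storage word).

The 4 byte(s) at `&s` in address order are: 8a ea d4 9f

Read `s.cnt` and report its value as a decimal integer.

5

[0]=0x8a [1]=0xea [2]=0xd4 [3]=0x9f (little-endian) → word 0x9fd4ea8a
slot:12 @ bit 0 → (0x9fd4ea8a>>0)&0xfff = 0xa8a
bank:8 @ bit 12 → (0x9fd4ea8a>>12)&0xff = 0x4e
cnt:3 @ bit 20 → (0x9fd4ea8a>>20)&0x7 = 0x5  ←
lvl:9 @ bit 23 → (0x9fd4ea8a>>23)&0x1ff = 0x13f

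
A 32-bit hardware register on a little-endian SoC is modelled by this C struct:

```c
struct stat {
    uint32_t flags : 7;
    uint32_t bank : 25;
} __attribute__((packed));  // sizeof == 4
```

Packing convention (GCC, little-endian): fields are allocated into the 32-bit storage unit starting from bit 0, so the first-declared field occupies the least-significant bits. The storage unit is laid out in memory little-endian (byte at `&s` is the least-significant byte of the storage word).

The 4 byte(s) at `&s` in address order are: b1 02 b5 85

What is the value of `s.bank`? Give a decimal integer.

[0]=0xb1 [1]=0x02 [2]=0xb5 [3]=0x85 (little-endian) → word 0x85b502b1
flags:7 @ bit 0 → (0x85b502b1>>0)&0x7f = 0x31
bank:25 @ bit 7 → (0x85b502b1>>7)&0x1ffffff = 0x10b6a05  ←

17525253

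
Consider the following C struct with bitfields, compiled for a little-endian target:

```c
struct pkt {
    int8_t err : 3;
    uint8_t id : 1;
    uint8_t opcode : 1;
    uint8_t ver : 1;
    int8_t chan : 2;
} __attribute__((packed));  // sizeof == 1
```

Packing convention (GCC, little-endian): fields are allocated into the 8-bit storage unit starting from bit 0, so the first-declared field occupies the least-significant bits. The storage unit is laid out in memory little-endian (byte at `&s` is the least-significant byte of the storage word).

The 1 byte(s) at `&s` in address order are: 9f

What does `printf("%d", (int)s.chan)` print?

-2

[0]=0x9f (little-endian) → word 0x9f
err [0+:3] = (word>>0) & 0x7 = 7
id [3+:1] = (word>>3) & 0x1 = 1
opcode [4+:1] = (word>>4) & 0x1 = 1
ver [5+:1] = (word>>5) & 0x1 = 0
chan [6+:2] = (word>>6) & 0x3 = 2  ←
chan signed 2b, MSB=1: 2 - 4 = -2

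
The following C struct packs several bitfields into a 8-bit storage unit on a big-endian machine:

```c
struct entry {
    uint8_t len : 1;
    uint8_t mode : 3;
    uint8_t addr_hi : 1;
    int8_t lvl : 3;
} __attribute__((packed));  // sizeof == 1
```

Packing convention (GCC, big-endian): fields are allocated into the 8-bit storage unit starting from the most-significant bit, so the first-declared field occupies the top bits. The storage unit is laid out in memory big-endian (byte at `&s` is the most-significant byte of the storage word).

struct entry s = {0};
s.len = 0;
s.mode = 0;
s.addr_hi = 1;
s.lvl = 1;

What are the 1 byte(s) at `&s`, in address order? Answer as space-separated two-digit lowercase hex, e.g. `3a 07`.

len (1b) val=0 bits=0x0 at bit 7: 0x00
mode (3b) val=0 bits=0x0 at bit 4: 0x00
addr_hi (1b) val=1 bits=0x1 at bit 3: 0x08
lvl (3b) val=1 bits=0x1 at bit 0: 0x09
word = 0x09 → big-endian bytes:
  [0]=0x09

09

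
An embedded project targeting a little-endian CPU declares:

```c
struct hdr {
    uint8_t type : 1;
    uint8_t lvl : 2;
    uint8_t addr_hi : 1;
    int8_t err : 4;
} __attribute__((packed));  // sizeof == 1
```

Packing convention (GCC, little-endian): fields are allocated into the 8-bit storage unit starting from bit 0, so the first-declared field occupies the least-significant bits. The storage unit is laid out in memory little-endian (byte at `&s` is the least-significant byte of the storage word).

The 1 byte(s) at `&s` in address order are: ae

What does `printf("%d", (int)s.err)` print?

[0]=0xae (little-endian) → word 0xae
type:1 @ bit 0 → (0xae>>0)&0x1 = 0x0
lvl:2 @ bit 1 → (0xae>>1)&0x3 = 0x3
addr_hi:1 @ bit 3 → (0xae>>3)&0x1 = 0x1
err:4 @ bit 4 → (0xae>>4)&0xf = 0xa  ←
err signed 4b, MSB=1: 10 - 16 = -6

-6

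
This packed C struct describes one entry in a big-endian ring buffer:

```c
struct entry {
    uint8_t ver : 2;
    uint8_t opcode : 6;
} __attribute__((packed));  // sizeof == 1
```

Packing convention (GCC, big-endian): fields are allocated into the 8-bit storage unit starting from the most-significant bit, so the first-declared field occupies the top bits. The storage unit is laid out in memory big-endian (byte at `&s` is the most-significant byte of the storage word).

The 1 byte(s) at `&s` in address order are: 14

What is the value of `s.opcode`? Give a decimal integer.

20

[0]=0x14 (big-endian) → word 0x14
ver [6+:2] = (word>>6) & 0x3 = 0
opcode [0+:6] = (word>>0) & 0x3f = 20  ←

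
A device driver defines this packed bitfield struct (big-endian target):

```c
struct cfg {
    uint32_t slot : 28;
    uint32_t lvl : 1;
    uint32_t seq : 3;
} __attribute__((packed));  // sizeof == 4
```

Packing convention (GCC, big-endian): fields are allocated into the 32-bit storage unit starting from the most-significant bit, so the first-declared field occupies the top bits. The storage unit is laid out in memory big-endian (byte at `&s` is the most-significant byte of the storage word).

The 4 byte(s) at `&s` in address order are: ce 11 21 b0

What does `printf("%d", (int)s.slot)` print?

216076827

[0]=0xce [1]=0x11 [2]=0x21 [3]=0xb0 (big-endian) → word 0xce1121b0
slot:28 @ bit 4 → (0xce1121b0>>4)&0xfffffff = 0xce1121b  ←
lvl:1 @ bit 3 → (0xce1121b0>>3)&0x1 = 0x0
seq:3 @ bit 0 → (0xce1121b0>>0)&0x7 = 0x0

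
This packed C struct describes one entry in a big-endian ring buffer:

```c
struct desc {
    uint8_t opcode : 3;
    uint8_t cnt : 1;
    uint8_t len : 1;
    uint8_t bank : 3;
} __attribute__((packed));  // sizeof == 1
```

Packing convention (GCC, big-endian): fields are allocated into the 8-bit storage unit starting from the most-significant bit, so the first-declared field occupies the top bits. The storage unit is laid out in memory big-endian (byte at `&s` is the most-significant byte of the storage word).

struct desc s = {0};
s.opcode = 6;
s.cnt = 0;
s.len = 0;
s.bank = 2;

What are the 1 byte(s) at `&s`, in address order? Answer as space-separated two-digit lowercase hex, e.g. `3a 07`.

[5+:3] opcode=6 & 0x7 = 0x6; word=0xc0
[4+:1] cnt=0 & 0x1 = 0x0; word=0xc0
[3+:1] len=0 & 0x1 = 0x0; word=0xc0
[0+:3] bank=2 & 0x7 = 0x2; word=0xc2
word = 0xc2 → big-endian bytes:
  [0]=0xc2

c2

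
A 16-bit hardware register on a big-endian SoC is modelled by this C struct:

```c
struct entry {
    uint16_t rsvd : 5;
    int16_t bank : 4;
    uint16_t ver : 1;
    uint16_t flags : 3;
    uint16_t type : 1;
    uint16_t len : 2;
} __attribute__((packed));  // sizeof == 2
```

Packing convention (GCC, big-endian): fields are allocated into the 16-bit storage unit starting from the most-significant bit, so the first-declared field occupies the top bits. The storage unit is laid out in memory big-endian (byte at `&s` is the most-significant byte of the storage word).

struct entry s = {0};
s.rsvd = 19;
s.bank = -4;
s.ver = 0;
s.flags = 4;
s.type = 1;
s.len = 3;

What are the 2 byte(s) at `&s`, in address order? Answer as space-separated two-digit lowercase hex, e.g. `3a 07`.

9e 27

rsvd:5 = 19 → 0x13 << 11 → word 0x9800
bank:4 = -4 → 0xc << 7 → word 0x9e00
ver:1 = 0 → 0x0 << 6 → word 0x9e00
flags:3 = 4 → 0x4 << 3 → word 0x9e20
type:1 = 1 → 0x1 << 2 → word 0x9e24
len:2 = 3 → 0x3 << 0 → word 0x9e27
word = 0x9e27 → big-endian bytes:
  [0]=0x9e  [1]=0x27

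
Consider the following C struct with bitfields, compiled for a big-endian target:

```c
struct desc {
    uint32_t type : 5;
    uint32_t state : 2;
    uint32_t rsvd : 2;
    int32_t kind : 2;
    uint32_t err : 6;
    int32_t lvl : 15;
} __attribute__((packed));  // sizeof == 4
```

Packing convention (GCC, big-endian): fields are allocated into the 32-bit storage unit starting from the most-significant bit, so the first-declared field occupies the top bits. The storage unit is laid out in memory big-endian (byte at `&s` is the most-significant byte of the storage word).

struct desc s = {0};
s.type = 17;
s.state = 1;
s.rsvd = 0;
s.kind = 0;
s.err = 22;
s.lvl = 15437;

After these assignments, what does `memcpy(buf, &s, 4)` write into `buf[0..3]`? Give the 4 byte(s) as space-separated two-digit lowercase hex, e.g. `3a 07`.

type (5b) val=17 bits=0x11 at bit 27: 0x88000000
state (2b) val=1 bits=0x1 at bit 25: 0x8a000000
rsvd (2b) val=0 bits=0x0 at bit 23: 0x8a000000
kind (2b) val=0 bits=0x0 at bit 21: 0x8a000000
err (6b) val=22 bits=0x16 at bit 15: 0x8a0b0000
lvl (15b) val=15437 bits=0x3c4d at bit 0: 0x8a0b3c4d
word = 0x8a0b3c4d → big-endian bytes:
  [0]=0x8a  [1]=0x0b  [2]=0x3c  [3]=0x4d

8a 0b 3c 4d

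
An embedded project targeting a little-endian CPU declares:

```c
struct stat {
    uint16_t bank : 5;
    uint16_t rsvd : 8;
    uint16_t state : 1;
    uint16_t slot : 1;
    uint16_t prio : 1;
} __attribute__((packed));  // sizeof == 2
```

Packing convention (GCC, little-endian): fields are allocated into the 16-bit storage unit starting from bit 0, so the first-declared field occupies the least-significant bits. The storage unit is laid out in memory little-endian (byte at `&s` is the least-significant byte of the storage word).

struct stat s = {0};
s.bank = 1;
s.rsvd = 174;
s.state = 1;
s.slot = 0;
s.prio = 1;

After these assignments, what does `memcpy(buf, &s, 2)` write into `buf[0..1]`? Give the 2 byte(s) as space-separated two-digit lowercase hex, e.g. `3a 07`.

c1 b5

[0+:5] bank=1 & 0x1f = 0x1; word=0x0001
[5+:8] rsvd=174 & 0xff = 0xae; word=0x15c1
[13+:1] state=1 & 0x1 = 0x1; word=0x35c1
[14+:1] slot=0 & 0x1 = 0x0; word=0x35c1
[15+:1] prio=1 & 0x1 = 0x1; word=0xb5c1
word = 0xb5c1 → little-endian bytes:
  [0]=0xc1  [1]=0xb5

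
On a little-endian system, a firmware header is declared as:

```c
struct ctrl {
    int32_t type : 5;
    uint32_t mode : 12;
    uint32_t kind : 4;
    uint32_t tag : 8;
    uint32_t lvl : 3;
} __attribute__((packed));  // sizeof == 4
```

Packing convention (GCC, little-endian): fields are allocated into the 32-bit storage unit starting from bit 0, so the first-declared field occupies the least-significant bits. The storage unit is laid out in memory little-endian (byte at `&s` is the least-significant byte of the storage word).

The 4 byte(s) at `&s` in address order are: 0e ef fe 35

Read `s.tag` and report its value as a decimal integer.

175

[0]=0x0e [1]=0xef [2]=0xfe [3]=0x35 (little-endian) → word 0x35feef0e
type [0+:5] = (word>>0) & 0x1f = 14
mode [5+:12] = (word>>5) & 0xfff = 1912
kind [17+:4] = (word>>17) & 0xf = 15
tag [21+:8] = (word>>21) & 0xff = 175  ←
lvl [29+:3] = (word>>29) & 0x7 = 1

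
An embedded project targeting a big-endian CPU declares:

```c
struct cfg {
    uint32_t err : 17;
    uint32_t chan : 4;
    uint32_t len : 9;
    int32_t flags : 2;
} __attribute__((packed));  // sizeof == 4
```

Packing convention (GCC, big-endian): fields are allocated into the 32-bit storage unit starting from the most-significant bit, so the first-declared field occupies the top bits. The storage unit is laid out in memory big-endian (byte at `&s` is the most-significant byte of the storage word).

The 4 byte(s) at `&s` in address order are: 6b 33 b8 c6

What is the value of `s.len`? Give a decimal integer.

[0]=0x6b [1]=0x33 [2]=0xb8 [3]=0xc6 (big-endian) → word 0x6b33b8c6
err [15+:17] = (word>>15) & 0x1ffff = 54887
chan [11+:4] = (word>>11) & 0xf = 7
len [2+:9] = (word>>2) & 0x1ff = 49  ←
flags [0+:2] = (word>>0) & 0x3 = 2

49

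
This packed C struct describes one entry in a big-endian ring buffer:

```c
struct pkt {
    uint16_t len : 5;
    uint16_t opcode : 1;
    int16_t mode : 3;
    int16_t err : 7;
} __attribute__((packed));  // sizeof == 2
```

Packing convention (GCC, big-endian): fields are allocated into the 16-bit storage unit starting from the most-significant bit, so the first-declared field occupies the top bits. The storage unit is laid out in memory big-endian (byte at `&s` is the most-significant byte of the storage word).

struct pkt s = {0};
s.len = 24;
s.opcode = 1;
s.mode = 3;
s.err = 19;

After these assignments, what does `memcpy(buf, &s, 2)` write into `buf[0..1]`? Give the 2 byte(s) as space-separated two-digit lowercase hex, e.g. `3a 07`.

c5 93

len (5b) val=24 bits=0x18 at bit 11: 0xc000
opcode (1b) val=1 bits=0x1 at bit 10: 0xc400
mode (3b) val=3 bits=0x3 at bit 7: 0xc580
err (7b) val=19 bits=0x13 at bit 0: 0xc593
word = 0xc593 → big-endian bytes:
  [0]=0xc5  [1]=0x93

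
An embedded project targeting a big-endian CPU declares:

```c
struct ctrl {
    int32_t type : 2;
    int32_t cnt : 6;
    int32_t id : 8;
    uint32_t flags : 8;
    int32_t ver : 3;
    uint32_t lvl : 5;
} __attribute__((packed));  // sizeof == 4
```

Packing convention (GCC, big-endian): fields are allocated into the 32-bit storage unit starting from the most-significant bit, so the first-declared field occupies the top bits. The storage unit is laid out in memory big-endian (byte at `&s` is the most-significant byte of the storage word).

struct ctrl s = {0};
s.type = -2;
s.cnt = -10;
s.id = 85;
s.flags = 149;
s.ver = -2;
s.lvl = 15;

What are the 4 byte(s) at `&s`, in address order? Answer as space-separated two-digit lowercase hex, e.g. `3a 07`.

b6 55 95 cf

[30+:2] type=-2 & 0x3 = 0x2; word=0x80000000
[24+:6] cnt=-10 & 0x3f = 0x36; word=0xb6000000
[16+:8] id=85 & 0xff = 0x55; word=0xb6550000
[8+:8] flags=149 & 0xff = 0x95; word=0xb6559500
[5+:3] ver=-2 & 0x7 = 0x6; word=0xb65595c0
[0+:5] lvl=15 & 0x1f = 0xf; word=0xb65595cf
word = 0xb65595cf → big-endian bytes:
  [0]=0xb6  [1]=0x55  [2]=0x95  [3]=0xcf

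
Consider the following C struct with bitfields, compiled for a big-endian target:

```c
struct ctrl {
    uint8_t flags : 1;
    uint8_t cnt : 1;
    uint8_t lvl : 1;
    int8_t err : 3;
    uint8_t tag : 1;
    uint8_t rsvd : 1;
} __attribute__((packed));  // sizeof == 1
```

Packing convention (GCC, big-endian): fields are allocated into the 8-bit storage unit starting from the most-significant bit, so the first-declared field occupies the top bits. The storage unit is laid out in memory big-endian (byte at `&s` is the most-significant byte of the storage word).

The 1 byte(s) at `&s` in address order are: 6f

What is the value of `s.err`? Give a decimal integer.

3

[0]=0x6f (big-endian) → word 0x6f
flags [7+:1] = (word>>7) & 0x1 = 0
cnt [6+:1] = (word>>6) & 0x1 = 1
lvl [5+:1] = (word>>5) & 0x1 = 1
err [2+:3] = (word>>2) & 0x7 = 3  ←
tag [1+:1] = (word>>1) & 0x1 = 1
rsvd [0+:1] = (word>>0) & 0x1 = 1
err signed 3b, MSB=0: value = 3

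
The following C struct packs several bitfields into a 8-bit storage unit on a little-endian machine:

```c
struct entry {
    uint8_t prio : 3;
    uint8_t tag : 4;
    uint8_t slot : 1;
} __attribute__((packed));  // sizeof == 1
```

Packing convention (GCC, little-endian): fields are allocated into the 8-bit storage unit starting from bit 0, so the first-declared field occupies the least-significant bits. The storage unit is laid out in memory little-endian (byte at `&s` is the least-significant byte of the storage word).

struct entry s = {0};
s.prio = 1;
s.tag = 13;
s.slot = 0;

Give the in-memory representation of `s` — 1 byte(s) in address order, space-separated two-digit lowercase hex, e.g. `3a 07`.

69

prio:3 = 1 → 0x1 << 0 → word 0x01
tag:4 = 13 → 0xd << 3 → word 0x69
slot:1 = 0 → 0x0 << 7 → word 0x69
word = 0x69 → little-endian bytes:
  [0]=0x69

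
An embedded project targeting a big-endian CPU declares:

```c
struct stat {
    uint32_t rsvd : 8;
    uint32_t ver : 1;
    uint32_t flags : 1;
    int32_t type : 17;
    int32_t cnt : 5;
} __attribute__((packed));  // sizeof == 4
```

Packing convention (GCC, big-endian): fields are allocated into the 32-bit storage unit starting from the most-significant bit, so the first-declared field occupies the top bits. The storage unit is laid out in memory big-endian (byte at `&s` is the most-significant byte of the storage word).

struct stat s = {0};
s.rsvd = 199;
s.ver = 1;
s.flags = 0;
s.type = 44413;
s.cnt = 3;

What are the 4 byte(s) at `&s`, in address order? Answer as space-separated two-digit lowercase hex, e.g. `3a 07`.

rsvd:8 = 199 → 0xc7 << 24 → word 0xc7000000
ver:1 = 1 → 0x1 << 23 → word 0xc7800000
flags:1 = 0 → 0x0 << 22 → word 0xc7800000
type:17 = 44413 → 0xad7d << 5 → word 0xc795afa0
cnt:5 = 3 → 0x3 << 0 → word 0xc795afa3
word = 0xc795afa3 → big-endian bytes:
  [0]=0xc7  [1]=0x95  [2]=0xaf  [3]=0xa3

c7 95 af a3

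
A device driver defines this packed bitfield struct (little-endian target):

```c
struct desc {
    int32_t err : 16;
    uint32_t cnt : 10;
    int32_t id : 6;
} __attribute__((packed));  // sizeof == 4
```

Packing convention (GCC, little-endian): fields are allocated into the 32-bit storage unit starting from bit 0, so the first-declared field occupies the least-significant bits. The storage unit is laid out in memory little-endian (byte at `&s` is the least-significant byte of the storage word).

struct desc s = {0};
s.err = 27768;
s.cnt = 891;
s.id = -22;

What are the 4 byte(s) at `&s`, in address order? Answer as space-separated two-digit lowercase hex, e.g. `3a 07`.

78 6c 7b ab

err (16b) val=27768 bits=0x6c78 at bit 0: 0x00006c78
cnt (10b) val=891 bits=0x37b at bit 16: 0x037b6c78
id (6b) val=-22 bits=0x2a at bit 26: 0xab7b6c78
word = 0xab7b6c78 → little-endian bytes:
  [0]=0x78  [1]=0x6c  [2]=0x7b  [3]=0xab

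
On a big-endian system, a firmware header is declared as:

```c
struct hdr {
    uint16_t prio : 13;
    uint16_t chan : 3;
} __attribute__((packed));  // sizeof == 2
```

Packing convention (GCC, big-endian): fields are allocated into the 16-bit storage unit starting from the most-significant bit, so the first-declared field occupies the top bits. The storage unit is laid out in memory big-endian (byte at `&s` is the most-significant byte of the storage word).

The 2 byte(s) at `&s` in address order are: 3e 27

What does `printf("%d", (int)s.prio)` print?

1988

[0]=0x3e [1]=0x27 (big-endian) → word 0x3e27
prio:13 @ bit 3 → (0x3e27>>3)&0x1fff = 0x7c4  ←
chan:3 @ bit 0 → (0x3e27>>0)&0x7 = 0x7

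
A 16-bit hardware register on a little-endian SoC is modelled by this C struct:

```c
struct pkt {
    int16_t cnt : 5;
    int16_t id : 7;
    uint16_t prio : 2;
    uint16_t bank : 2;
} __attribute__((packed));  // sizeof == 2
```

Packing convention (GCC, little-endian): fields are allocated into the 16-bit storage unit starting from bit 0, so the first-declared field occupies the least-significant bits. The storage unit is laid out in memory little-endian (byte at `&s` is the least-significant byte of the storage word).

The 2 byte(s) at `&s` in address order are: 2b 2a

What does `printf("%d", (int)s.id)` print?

-47

[0]=0x2b [1]=0x2a (little-endian) → word 0x2a2b
cnt:5 @ bit 0 → (0x2a2b>>0)&0x1f = 0xb
id:7 @ bit 5 → (0x2a2b>>5)&0x7f = 0x51  ←
prio:2 @ bit 12 → (0x2a2b>>12)&0x3 = 0x2
bank:2 @ bit 14 → (0x2a2b>>14)&0x3 = 0x0
id signed 7b, MSB=1: 81 - 128 = -47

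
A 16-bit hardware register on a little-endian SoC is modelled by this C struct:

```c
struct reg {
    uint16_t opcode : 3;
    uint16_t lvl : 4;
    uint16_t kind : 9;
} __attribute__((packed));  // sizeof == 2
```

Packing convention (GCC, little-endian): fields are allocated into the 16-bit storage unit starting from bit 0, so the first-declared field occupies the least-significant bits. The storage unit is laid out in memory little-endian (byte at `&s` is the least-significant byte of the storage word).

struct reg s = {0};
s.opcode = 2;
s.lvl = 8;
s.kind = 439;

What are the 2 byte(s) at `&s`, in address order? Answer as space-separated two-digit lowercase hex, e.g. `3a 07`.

[0+:3] opcode=2 & 0x7 = 0x2; word=0x0002
[3+:4] lvl=8 & 0xf = 0x8; word=0x0042
[7+:9] kind=439 & 0x1ff = 0x1b7; word=0xdbc2
word = 0xdbc2 → little-endian bytes:
  [0]=0xc2  [1]=0xdb

c2 db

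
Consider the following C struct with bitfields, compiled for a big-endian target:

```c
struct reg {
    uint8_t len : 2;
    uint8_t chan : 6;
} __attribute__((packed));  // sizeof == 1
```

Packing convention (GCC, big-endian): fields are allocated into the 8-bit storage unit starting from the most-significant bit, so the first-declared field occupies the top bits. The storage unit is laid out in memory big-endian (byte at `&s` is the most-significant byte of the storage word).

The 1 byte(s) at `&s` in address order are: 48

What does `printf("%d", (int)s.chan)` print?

[0]=0x48 (big-endian) → word 0x48
len:2 @ bit 6 → (0x48>>6)&0x3 = 0x1
chan:6 @ bit 0 → (0x48>>0)&0x3f = 0x8  ←

8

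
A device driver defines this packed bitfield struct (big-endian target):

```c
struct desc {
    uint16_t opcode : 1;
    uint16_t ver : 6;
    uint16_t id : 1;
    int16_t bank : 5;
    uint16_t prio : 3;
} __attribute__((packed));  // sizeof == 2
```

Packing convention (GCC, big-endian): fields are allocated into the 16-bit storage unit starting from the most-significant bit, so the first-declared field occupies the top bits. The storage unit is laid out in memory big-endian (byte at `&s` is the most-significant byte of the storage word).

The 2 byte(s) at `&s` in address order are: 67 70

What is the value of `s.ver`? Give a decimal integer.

[0]=0x67 [1]=0x70 (big-endian) → word 0x6770
opcode [15+:1] = (word>>15) & 0x1 = 0
ver [9+:6] = (word>>9) & 0x3f = 51  ←
id [8+:1] = (word>>8) & 0x1 = 1
bank [3+:5] = (word>>3) & 0x1f = 14
prio [0+:3] = (word>>0) & 0x7 = 0

51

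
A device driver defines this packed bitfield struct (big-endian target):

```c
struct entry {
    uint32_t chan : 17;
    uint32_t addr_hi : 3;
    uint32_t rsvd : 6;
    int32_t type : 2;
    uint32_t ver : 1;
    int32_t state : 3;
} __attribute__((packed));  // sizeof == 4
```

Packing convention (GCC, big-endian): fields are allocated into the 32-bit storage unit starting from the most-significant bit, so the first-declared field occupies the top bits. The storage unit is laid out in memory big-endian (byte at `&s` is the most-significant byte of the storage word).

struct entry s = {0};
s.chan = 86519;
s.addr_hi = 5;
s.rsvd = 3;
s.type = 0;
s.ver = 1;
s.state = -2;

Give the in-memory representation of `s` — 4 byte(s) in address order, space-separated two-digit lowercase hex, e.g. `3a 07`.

a8 fb d0 ce

chan (17b) val=86519 bits=0x151f7 at bit 15: 0xa8fb8000
addr_hi (3b) val=5 bits=0x5 at bit 12: 0xa8fbd000
rsvd (6b) val=3 bits=0x3 at bit 6: 0xa8fbd0c0
type (2b) val=0 bits=0x0 at bit 4: 0xa8fbd0c0
ver (1b) val=1 bits=0x1 at bit 3: 0xa8fbd0c8
state (3b) val=-2 bits=0x6 at bit 0: 0xa8fbd0ce
word = 0xa8fbd0ce → big-endian bytes:
  [0]=0xa8  [1]=0xfb  [2]=0xd0  [3]=0xce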